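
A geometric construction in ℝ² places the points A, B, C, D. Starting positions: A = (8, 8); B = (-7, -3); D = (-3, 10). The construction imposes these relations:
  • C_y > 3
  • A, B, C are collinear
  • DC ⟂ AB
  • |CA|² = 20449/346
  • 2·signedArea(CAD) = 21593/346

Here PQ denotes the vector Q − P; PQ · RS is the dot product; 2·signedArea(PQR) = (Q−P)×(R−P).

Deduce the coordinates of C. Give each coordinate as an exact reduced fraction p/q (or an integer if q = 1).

1. C_x = 623/346  [A, B, C are collinear ∩ DC ⟂ AB]
2. C_y = 1195/346  [A, B, C are collinear ∩ DC ⟂ AB]
   → C = (623/346, 1195/346)

C = (623/346, 1195/346)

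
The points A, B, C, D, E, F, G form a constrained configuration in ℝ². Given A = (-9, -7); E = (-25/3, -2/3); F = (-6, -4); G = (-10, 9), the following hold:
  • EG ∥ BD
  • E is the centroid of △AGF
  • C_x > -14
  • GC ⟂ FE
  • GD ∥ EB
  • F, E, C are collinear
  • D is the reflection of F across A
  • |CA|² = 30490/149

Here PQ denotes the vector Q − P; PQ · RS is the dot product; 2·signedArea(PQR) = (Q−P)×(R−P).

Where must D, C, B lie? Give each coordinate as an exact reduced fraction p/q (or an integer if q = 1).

1. D_x = -12  [D is the reflection of F across A]
2. D_y = -10  [D is the reflection of F across A]
   → D = (-12, -10)
3. C_x = -2000/149  [F, E, C are collinear ∩ GC ⟂ FE]
4. C_y = 984/149  [F, E, C are collinear ∩ GC ⟂ FE]
   → C = (-2000/149, 984/149)
5. B_x = -31/3  [EG ∥ BD ∩ GD ∥ EB]
6. B_y = -59/3  [EG ∥ BD ∩ GD ∥ EB]
   → B = (-31/3, -59/3)

B = (-31/3, -59/3)
C = (-2000/149, 984/149)
D = (-12, -10)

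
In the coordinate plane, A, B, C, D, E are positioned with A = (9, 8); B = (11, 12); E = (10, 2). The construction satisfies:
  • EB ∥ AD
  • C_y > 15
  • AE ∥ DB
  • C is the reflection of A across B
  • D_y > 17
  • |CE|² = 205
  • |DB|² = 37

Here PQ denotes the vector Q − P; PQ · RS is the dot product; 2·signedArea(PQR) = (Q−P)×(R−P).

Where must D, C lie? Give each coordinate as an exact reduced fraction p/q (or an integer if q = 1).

C = (13, 16)
D = (10, 18)

1. D_x = 10  [AE ∥ DB ∩ EB ∥ AD]
2. D_y = 18  [AE ∥ DB ∩ EB ∥ AD]
   → D = (10, 18)
3. C_x = 13  [C is the reflection of A across B]
4. C_y = 16  [C is the reflection of A across B]
   → C = (13, 16)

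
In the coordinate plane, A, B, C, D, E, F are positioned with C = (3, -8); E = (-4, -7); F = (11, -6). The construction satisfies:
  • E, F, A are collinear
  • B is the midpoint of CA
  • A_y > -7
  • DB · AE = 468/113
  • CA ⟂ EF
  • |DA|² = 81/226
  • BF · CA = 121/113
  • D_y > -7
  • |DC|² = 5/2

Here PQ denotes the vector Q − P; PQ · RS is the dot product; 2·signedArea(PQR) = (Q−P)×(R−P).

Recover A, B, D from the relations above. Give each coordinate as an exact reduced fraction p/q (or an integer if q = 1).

1. A_x = 328/113  [E, F, A are collinear ∩ CA ⟂ EF]
2. A_y = -739/113  [E, F, A are collinear ∩ CA ⟂ EF]
   → A = (328/113, -739/113)
3. B_x = 667/226  [B is the midpoint of CA]
4. B_y = -1643/226  [B is the midpoint of CA]
   → B = (667/226, -1643/226)
5. D_x = 7/2  [line 780/113·x + 52/113·y + -2392/113 = 0 ∩ |DC|² = 5/2]
6. D_y = -13/2  [line 780/113·x + 52/113·y + -2392/113 = 0 ∩ |DC|² = 5/2]
   → D = (7/2, -13/2)

A = (328/113, -739/113)
B = (667/226, -1643/226)
D = (7/2, -13/2)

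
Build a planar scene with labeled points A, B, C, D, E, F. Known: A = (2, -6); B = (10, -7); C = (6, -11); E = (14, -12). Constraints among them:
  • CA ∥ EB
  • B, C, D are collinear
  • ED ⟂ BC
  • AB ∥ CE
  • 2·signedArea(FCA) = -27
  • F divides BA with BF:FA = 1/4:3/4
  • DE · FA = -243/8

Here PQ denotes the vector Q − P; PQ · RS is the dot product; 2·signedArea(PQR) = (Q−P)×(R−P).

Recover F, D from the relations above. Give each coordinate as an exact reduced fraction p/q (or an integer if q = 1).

D = (19/2, -15/2)
F = (8, -27/4)

1. F_x = 8  [F divides BA with BF:FA = 1/4:3/4]
2. F_y = -27/4  [F divides BA with BF:FA = 1/4:3/4]
   → F = (8, -27/4)
3. D_x = 19/2  [B, C, D are collinear ∩ ED ⟂ BC]
4. D_y = -15/2  [B, C, D are collinear ∩ ED ⟂ BC]
   → D = (19/2, -15/2)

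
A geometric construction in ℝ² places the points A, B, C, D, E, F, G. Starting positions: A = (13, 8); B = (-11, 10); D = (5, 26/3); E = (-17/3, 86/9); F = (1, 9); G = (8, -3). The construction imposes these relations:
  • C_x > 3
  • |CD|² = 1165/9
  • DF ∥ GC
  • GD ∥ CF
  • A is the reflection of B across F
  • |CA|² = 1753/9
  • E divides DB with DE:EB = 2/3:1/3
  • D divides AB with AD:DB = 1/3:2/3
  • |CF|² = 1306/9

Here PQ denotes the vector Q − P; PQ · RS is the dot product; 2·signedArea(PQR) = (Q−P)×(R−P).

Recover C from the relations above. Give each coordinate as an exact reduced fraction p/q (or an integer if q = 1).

C = (4, -8/3)

1. C_x = 4  [GD ∥ CF ∩ DF ∥ GC]
2. C_y = -8/3  [GD ∥ CF ∩ DF ∥ GC]
   → C = (4, -8/3)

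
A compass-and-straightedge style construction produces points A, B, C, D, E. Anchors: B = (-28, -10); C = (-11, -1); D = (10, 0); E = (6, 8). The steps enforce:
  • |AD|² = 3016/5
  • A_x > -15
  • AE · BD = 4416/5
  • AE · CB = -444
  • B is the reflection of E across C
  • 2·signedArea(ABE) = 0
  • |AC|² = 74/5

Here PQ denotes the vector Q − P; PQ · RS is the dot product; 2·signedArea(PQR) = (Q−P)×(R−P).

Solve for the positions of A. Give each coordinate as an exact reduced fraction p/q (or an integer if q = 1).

1. A_x = -72/5  [2·signedArea(ABE) = 0 ∩ AE · CB = -444]
2. A_y = -14/5  [2·signedArea(ABE) = 0 ∩ AE · CB = -444]
   → A = (-72/5, -14/5)

A = (-72/5, -14/5)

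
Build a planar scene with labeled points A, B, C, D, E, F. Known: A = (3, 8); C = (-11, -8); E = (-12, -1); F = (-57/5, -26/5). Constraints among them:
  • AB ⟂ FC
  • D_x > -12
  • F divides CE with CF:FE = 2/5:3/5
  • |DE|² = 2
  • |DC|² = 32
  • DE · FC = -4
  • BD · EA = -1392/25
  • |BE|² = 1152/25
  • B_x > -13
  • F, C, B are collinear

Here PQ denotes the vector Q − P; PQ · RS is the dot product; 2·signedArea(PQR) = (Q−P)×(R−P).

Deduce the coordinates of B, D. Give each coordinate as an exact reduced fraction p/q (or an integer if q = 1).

1. B_x = -324/25  [F, C, B are collinear ∩ AB ⟂ FC]
2. B_y = 143/25  [F, C, B are collinear ∩ AB ⟂ FC]
   → B = (-324/25, 143/25)
3. D_x = -59/5  [DE · FC = -4 ∩ BD · EA = -1392/25]
4. D_y = -12/5  [DE · FC = -4 ∩ BD · EA = -1392/25]
   → D = (-59/5, -12/5)

B = (-324/25, 143/25)
D = (-59/5, -12/5)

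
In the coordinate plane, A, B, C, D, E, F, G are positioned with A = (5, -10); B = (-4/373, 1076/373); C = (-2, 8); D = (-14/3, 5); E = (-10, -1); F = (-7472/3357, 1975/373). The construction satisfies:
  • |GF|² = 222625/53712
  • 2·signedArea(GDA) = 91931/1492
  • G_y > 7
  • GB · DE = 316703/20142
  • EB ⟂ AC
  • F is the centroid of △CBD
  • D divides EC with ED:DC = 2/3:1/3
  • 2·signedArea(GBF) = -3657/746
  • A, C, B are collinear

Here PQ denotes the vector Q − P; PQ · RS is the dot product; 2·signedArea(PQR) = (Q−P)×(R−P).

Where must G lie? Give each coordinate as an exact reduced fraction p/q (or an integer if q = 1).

1. G_x = -13807/6714  [2·signedArea(GDA) = 91931/1492 ∩ 2·signedArea(GBF) = -3657/746]
2. G_y = 10927/1492  [2·signedArea(GDA) = 91931/1492 ∩ 2·signedArea(GBF) = -3657/746]
   → G = (-13807/6714, 10927/1492)

G = (-13807/6714, 10927/1492)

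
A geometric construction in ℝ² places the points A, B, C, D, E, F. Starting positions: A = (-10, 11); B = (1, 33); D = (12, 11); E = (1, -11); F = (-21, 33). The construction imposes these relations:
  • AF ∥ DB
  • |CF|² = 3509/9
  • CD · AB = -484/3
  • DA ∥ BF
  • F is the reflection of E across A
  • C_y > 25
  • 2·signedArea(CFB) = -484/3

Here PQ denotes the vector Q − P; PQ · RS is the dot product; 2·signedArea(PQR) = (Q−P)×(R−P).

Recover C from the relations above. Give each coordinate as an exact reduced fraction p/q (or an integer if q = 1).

1. C_x = -8/3  [CD · AB = -484/3 ∩ 2·signedArea(CFB) = -484/3]
2. C_y = 77/3  [CD · AB = -484/3 ∩ 2·signedArea(CFB) = -484/3]
   → C = (-8/3, 77/3)

C = (-8/3, 77/3)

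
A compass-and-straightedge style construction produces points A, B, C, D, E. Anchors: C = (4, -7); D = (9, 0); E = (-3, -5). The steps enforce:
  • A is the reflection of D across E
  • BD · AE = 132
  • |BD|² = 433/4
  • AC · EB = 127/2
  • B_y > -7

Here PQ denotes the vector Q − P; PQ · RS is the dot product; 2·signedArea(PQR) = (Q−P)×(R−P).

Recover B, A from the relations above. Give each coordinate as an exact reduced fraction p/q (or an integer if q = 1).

1. A_x = -15  [A is the reflection of D across E]
2. A_y = -10  [A is the reflection of D across E]
   → A = (-15, -10)
3. B_x = 1/2  [BD · AE = 132 ∩ AC · EB = 127/2]
4. B_y = -6  [BD · AE = 132 ∩ AC · EB = 127/2]
   → B = (1/2, -6)

A = (-15, -10)
B = (1/2, -6)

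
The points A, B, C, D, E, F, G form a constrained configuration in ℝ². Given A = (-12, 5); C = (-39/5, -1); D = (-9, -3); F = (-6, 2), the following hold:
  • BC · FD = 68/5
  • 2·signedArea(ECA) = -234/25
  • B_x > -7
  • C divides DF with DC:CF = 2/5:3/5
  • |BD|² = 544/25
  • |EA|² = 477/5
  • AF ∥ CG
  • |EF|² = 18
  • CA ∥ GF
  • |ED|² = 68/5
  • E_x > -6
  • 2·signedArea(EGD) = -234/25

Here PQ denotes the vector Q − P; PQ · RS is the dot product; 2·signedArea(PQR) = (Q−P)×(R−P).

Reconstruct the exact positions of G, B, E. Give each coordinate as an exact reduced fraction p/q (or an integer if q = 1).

1. G_x = -9/5  [CA ∥ GF ∩ AF ∥ CG]
2. G_y = -4  [CA ∥ GF ∩ AF ∥ CG]
   → G = (-9/5, -4)
3. B_x = -33/5  [line 3·x + 5·y + 74/5 = 0 ∩ |BD|² = 544/25]
4. B_y = 1  [line 3·x + 5·y + 74/5 = 0 ∩ |BD|² = 544/25]
   → B = (-33/5, 1)
5. E_x = -27/5  [2·signedArea(ECA) = -234/25 ∩ 2·signedArea(EGD) = -234/25]
6. E_y = -11/5  [2·signedArea(ECA) = -234/25 ∩ 2·signedArea(EGD) = -234/25]
   → E = (-27/5, -11/5)

B = (-33/5, 1)
E = (-27/5, -11/5)
G = (-9/5, -4)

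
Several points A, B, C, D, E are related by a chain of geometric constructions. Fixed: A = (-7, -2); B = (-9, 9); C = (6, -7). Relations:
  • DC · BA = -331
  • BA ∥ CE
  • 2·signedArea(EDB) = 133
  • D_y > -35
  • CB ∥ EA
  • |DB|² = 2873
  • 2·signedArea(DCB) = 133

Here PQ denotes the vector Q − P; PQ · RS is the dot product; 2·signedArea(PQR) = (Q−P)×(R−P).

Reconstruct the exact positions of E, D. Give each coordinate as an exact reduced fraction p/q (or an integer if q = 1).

1. E_x = 8  [CB ∥ EA ∩ BA ∥ CE]
2. E_y = -18  [CB ∥ EA ∩ BA ∥ CE]
   → E = (8, -18)
3. D_x = 23  [2·signedArea(DCB) = 133 ∩ 2·signedArea(EDB) = 133]
4. D_y = -34  [2·signedArea(DCB) = 133 ∩ 2·signedArea(EDB) = 133]
   → D = (23, -34)

D = (23, -34)
E = (8, -18)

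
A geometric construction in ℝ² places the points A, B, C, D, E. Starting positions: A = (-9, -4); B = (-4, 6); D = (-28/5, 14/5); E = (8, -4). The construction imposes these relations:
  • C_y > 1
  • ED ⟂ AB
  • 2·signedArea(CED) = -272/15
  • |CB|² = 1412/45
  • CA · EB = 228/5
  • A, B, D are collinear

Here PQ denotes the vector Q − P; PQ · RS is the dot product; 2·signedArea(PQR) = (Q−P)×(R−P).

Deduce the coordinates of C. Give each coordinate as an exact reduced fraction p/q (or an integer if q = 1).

C = (-8/15, 8/5)

1. C_x = -8/15  [2·signedArea(CED) = -272/15 ∩ CA · EB = 228/5]
2. C_y = 8/5  [2·signedArea(CED) = -272/15 ∩ CA · EB = 228/5]
   → C = (-8/15, 8/5)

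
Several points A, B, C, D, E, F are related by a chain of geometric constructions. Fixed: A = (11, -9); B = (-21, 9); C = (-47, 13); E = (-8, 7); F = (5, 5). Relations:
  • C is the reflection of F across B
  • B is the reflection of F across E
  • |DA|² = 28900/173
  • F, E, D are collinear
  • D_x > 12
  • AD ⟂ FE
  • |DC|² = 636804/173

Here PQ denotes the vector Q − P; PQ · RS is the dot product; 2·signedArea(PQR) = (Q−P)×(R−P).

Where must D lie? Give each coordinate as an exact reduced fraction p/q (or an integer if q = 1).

D = (2243/173, 653/173)

1. D_x = 2243/173  [F, E, D are collinear ∩ AD ⟂ FE]
2. D_y = 653/173  [F, E, D are collinear ∩ AD ⟂ FE]
   → D = (2243/173, 653/173)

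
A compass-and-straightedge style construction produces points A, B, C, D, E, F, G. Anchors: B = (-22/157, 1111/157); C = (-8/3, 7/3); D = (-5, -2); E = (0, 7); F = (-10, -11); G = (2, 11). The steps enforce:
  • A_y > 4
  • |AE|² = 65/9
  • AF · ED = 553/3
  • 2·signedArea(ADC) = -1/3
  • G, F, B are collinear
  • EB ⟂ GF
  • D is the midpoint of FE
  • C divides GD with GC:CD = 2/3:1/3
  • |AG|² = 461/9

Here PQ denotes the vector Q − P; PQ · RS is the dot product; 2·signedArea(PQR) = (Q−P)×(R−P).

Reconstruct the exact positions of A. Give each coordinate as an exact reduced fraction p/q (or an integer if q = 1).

A = (-4/3, 14/3)

1. A_x = -4/3  [AF · ED = 553/3 ∩ 2·signedArea(ADC) = -1/3]
2. A_y = 14/3  [AF · ED = 553/3 ∩ 2·signedArea(ADC) = -1/3]
   → A = (-4/3, 14/3)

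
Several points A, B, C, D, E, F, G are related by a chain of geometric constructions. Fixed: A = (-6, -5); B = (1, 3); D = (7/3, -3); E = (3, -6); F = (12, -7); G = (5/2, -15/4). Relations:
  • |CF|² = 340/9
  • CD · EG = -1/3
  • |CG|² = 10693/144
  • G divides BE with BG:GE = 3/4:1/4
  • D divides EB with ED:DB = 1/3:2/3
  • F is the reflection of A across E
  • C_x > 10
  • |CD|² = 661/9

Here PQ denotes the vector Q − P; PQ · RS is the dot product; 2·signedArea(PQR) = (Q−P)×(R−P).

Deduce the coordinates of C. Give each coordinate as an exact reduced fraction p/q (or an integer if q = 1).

C = (32/3, -1)

1. C_x = 32/3  [line 1/2·x + -9/4·y + -91/12 = 0 ∩ |CD|² = 661/9]
2. C_y = -1  [line 1/2·x + -9/4·y + -91/12 = 0 ∩ |CD|² = 661/9]
   → C = (32/3, -1)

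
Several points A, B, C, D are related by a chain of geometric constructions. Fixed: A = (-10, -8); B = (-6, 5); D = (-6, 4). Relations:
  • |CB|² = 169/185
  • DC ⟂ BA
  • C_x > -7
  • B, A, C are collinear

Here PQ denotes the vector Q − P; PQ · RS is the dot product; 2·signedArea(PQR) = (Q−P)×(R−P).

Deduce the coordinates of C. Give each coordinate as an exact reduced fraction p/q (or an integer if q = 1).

1. C_x = -1162/185  [B, A, C are collinear ∩ DC ⟂ BA]
2. C_y = 756/185  [B, A, C are collinear ∩ DC ⟂ BA]
   → C = (-1162/185, 756/185)

C = (-1162/185, 756/185)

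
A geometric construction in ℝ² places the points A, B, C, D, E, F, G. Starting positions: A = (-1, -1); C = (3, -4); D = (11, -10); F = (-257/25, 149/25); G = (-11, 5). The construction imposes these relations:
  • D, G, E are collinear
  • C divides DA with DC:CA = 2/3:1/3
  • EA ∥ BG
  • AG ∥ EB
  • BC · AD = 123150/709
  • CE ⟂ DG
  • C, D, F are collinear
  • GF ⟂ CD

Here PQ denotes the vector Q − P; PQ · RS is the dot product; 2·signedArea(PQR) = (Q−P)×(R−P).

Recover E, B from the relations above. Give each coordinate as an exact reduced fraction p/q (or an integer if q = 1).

1. E_x = 1947/709  [D, G, E are collinear ∩ CE ⟂ DG]
2. E_y = -3100/709  [D, G, E are collinear ∩ CE ⟂ DG]
   → E = (1947/709, -3100/709)
3. B_x = -5143/709  [EA ∥ BG ∩ AG ∥ EB]
4. B_y = 1154/709  [EA ∥ BG ∩ AG ∥ EB]
   → B = (-5143/709, 1154/709)

B = (-5143/709, 1154/709)
E = (1947/709, -3100/709)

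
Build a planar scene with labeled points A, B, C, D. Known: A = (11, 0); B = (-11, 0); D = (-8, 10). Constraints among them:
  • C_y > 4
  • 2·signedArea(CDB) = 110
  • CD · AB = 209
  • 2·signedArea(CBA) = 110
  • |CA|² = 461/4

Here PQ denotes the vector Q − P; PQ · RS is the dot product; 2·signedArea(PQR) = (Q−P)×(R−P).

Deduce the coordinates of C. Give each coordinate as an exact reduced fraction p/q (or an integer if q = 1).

1. C_x = 3/2  [2·signedArea(CBA) = 110 ∩ 2·signedArea(CDB) = 110]
2. C_y = 5  [2·signedArea(CBA) = 110 ∩ 2·signedArea(CDB) = 110]
   → C = (3/2, 5)

C = (3/2, 5)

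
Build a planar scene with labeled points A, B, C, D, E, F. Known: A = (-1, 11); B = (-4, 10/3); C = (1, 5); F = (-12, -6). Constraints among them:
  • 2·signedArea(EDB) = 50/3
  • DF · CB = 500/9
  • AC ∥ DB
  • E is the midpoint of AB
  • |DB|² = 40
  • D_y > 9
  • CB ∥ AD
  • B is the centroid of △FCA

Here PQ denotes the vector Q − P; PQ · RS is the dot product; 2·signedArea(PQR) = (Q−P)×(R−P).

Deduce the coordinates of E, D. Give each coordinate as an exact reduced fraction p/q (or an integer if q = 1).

1. E_x = -5/2  [E is the midpoint of AB]
2. E_y = 43/6  [E is the midpoint of AB]
   → E = (-5/2, 43/6)
3. D_x = -6  [AC ∥ DB ∩ CB ∥ AD]
4. D_y = 28/3  [AC ∥ DB ∩ CB ∥ AD]
   → D = (-6, 28/3)

D = (-6, 28/3)
E = (-5/2, 43/6)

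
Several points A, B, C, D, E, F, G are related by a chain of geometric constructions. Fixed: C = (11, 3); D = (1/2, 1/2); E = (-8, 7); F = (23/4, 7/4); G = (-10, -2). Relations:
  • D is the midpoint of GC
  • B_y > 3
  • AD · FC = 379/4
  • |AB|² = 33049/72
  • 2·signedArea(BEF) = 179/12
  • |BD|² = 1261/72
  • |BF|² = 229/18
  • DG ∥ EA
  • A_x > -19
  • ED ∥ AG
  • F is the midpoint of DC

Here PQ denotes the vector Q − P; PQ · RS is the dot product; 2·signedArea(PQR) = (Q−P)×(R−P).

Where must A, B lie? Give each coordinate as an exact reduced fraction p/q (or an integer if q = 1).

1. A_x = -37/2  [ED ∥ AG ∩ DG ∥ EA]
2. A_y = 9/2  [ED ∥ AG ∩ DG ∥ EA]
   → A = (-37/2, 9/2)
3. B_x = 35/12  [line 21/4·x + 55/4·y + -415/6 = 0 ∩ |BF|² = 229/18]
4. B_y = 47/12  [line 21/4·x + 55/4·y + -415/6 = 0 ∩ |BF|² = 229/18]
   → B = (35/12, 47/12)

A = (-37/2, 9/2)
B = (35/12, 47/12)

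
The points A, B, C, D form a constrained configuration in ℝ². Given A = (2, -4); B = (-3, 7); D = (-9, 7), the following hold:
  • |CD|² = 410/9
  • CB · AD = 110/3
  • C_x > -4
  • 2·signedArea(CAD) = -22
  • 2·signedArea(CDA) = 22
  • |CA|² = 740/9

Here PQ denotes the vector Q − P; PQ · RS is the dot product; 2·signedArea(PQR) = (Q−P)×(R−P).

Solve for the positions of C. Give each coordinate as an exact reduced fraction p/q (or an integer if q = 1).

1. C_x = -10/3  [2·signedArea(CAD) = -22 ∩ CB · AD = 110/3]
2. C_y = 10/3  [2·signedArea(CAD) = -22 ∩ CB · AD = 110/3]
   → C = (-10/3, 10/3)

C = (-10/3, 10/3)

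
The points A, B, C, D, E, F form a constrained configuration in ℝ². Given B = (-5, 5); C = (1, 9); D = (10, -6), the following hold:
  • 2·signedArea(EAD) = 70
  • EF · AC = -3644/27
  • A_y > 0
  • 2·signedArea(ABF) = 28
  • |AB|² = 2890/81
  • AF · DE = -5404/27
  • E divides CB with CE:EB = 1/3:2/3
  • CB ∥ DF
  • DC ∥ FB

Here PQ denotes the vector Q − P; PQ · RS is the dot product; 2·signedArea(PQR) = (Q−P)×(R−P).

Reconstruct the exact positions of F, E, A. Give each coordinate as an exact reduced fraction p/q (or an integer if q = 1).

A = (-2/3, 8/9)
E = (-1, 23/3)
F = (4, -10)

1. F_x = 4  [DC ∥ FB ∩ CB ∥ DF]
2. F_y = -10  [DC ∥ FB ∩ CB ∥ DF]
   → F = (4, -10)
3. E_x = -1  [E divides CB with CE:EB = 1/3:2/3]
4. E_y = 23/3  [E divides CB with CE:EB = 1/3:2/3]
   → E = (-1, 23/3)
5. A_x = -2/3  [2·signedArea(ABF) = 28 ∩ EF · AC = -3644/27]
6. A_y = 8/9  [2·signedArea(ABF) = 28 ∩ EF · AC = -3644/27]
   → A = (-2/3, 8/9)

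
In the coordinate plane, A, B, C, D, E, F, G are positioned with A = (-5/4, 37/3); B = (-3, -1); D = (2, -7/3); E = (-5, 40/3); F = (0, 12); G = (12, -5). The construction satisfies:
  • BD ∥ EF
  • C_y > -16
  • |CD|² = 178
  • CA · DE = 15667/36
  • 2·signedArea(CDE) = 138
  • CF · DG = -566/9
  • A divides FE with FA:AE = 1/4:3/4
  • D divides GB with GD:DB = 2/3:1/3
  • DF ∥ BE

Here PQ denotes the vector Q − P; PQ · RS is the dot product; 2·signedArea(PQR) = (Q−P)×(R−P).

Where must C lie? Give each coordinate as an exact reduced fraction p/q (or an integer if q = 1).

C = (-1, -46/3)

1. C_x = -1  [CF · DG = -566/9 ∩ 2·signedArea(CDE) = 138]
2. C_y = -46/3  [CF · DG = -566/9 ∩ 2·signedArea(CDE) = 138]
   → C = (-1, -46/3)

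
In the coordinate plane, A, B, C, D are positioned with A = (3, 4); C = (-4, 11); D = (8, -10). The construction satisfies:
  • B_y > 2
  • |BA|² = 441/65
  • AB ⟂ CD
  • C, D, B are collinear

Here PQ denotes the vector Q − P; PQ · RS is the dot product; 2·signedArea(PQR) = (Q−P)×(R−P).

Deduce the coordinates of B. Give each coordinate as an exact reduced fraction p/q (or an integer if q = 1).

1. B_x = 48/65  [C, D, B are collinear ∩ AB ⟂ CD]
2. B_y = 176/65  [C, D, B are collinear ∩ AB ⟂ CD]
   → B = (48/65, 176/65)

B = (48/65, 176/65)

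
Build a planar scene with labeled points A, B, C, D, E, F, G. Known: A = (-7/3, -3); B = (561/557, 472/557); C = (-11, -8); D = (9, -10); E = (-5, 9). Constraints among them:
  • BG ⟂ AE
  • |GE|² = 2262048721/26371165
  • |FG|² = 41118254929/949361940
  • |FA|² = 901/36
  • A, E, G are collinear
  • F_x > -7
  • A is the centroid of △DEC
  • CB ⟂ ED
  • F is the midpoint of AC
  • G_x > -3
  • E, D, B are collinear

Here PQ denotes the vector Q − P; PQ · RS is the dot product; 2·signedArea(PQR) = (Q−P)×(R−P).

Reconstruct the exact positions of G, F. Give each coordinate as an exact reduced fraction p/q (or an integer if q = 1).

1. G_x = -141603/47345  [A, E, G are collinear ∩ BG ⟂ AE]
2. G_y = -1944/47345  [A, E, G are collinear ∩ BG ⟂ AE]
   → G = (-141603/47345, -1944/47345)
3. F_x = -20/3  [F is the midpoint of AC]
4. F_y = -11/2  [F is the midpoint of AC]
   → F = (-20/3, -11/2)

F = (-20/3, -11/2)
G = (-141603/47345, -1944/47345)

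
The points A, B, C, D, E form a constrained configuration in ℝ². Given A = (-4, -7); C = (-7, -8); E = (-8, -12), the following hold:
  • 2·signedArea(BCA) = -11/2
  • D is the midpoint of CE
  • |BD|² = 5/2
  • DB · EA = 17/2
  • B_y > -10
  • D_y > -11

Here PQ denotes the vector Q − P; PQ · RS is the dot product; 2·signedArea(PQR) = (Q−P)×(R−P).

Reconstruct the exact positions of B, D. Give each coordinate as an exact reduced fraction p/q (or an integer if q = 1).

1. D_x = -15/2  [D is the midpoint of CE]
2. D_y = -10  [D is the midpoint of CE]
   → D = (-15/2, -10)
3. B_x = -6  [2·signedArea(BCA) = -11/2 ∩ DB · EA = 17/2]
4. B_y = -19/2  [2·signedArea(BCA) = -11/2 ∩ DB · EA = 17/2]
   → B = (-6, -19/2)

B = (-6, -19/2)
D = (-15/2, -10)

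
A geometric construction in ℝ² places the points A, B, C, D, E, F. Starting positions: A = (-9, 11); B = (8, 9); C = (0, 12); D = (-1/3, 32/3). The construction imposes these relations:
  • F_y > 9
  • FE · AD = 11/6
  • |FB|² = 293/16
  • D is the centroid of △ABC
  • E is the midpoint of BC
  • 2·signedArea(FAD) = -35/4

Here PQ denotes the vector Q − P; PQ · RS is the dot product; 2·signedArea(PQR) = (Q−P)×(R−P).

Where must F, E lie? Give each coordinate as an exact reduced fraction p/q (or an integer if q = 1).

E = (4, 21/2)
F = (15/4, 19/2)

1. E_x = 4  [E is the midpoint of BC]
2. E_y = 21/2  [E is the midpoint of BC]
   → E = (4, 21/2)
3. F_x = 15/4  [2·signedArea(FAD) = -35/4 ∩ FE · AD = 11/6]
4. F_y = 19/2  [2·signedArea(FAD) = -35/4 ∩ FE · AD = 11/6]
   → F = (15/4, 19/2)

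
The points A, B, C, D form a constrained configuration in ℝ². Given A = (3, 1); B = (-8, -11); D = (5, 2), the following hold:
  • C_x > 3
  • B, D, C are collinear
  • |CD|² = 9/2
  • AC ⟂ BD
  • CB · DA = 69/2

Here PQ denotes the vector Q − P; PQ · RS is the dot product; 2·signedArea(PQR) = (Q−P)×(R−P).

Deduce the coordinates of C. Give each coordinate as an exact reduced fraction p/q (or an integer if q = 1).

1. C_x = 7/2  [B, D, C are collinear ∩ AC ⟂ BD]
2. C_y = 1/2  [B, D, C are collinear ∩ AC ⟂ BD]
   → C = (7/2, 1/2)

C = (7/2, 1/2)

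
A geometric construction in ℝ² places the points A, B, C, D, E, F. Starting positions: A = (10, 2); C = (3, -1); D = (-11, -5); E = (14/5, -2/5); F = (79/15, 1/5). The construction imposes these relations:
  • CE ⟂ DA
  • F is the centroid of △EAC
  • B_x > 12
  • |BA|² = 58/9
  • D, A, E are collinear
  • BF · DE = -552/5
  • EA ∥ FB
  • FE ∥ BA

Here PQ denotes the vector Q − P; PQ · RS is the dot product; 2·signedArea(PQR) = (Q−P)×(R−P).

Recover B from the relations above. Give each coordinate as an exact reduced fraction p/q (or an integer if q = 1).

1. B_x = 187/15  [FE ∥ BA ∩ EA ∥ FB]
2. B_y = 13/5  [FE ∥ BA ∩ EA ∥ FB]
   → B = (187/15, 13/5)

B = (187/15, 13/5)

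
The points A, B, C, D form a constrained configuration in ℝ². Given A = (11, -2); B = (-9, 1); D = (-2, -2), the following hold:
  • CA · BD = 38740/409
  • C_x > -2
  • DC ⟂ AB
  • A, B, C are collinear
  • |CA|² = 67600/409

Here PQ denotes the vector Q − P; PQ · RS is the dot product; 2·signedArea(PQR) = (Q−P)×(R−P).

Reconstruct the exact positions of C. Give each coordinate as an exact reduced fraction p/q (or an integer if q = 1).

1. C_x = -701/409  [A, B, C are collinear ∩ DC ⟂ AB]
2. C_y = -38/409  [A, B, C are collinear ∩ DC ⟂ AB]
   → C = (-701/409, -38/409)

C = (-701/409, -38/409)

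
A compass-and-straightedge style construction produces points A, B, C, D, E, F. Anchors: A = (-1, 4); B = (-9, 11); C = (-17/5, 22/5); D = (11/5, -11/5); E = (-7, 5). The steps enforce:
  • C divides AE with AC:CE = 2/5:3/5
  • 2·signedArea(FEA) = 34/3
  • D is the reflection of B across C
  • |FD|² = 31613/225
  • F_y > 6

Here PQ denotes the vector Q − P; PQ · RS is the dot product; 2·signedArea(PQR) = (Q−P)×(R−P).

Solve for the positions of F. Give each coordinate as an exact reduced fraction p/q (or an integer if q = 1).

F = (-17/3, 20/3)

1. F_x = -17/3  [line 1·x + 6·y + -103/3 = 0 ∩ |FD|² = 31613/225]
2. F_y = 20/3  [line 1·x + 6·y + -103/3 = 0 ∩ |FD|² = 31613/225]
   → F = (-17/3, 20/3)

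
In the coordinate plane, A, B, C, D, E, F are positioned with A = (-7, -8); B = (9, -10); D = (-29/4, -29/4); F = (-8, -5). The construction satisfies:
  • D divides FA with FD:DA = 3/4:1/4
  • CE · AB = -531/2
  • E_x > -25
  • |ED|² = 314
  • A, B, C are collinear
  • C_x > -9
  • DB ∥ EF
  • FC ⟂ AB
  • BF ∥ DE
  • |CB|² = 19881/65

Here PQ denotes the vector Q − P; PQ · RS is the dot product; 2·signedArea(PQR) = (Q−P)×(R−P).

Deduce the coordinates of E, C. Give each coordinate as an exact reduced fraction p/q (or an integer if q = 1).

C = (-543/65, -509/65)
E = (-97/4, -9/4)

1. E_x = -97/4  [DB ∥ EF ∩ BF ∥ DE]
2. E_y = -9/4  [DB ∥ EF ∩ BF ∥ DE]
   → E = (-97/4, -9/4)
3. C_x = -543/65  [A, B, C are collinear ∩ FC ⟂ AB]
4. C_y = -509/65  [A, B, C are collinear ∩ FC ⟂ AB]
   → C = (-543/65, -509/65)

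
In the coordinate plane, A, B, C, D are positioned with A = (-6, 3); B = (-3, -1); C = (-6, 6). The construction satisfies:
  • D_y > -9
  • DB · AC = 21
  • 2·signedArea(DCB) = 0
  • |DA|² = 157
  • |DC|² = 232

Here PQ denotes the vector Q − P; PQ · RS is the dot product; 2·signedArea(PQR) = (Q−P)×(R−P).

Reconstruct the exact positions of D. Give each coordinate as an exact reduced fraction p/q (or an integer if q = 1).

1. D_x = 0  [2·signedArea(DCB) = 0 ∩ DB · AC = 21]
2. D_y = -8  [2·signedArea(DCB) = 0 ∩ DB · AC = 21]
   → D = (0, -8)

D = (0, -8)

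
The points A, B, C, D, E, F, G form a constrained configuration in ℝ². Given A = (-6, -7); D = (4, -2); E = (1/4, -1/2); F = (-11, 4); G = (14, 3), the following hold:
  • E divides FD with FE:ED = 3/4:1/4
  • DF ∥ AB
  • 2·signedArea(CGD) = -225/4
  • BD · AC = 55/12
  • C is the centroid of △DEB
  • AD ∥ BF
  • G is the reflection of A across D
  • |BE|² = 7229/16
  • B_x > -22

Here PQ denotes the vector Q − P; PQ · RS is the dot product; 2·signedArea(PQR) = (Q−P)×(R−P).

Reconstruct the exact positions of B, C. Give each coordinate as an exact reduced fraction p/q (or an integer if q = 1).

B = (-21, -1)
C = (-67/12, -7/6)

1. B_x = -21  [AD ∥ BF ∩ DF ∥ AB]
2. B_y = -1  [AD ∥ BF ∩ DF ∥ AB]
   → B = (-21, -1)
3. C_x = -67/12  [C is the centroid of △DEB]
4. C_y = -7/6  [C is the centroid of △DEB]
   → C = (-67/12, -7/6)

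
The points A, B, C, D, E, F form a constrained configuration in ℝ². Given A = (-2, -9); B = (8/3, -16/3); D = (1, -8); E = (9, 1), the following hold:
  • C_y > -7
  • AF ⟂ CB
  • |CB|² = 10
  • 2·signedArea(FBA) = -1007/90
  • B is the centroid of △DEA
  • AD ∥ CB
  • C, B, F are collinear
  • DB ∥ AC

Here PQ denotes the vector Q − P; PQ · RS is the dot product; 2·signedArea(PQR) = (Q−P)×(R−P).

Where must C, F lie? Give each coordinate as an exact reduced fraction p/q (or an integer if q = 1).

C = (-1/3, -19/3)
F = (-79/30, -71/10)

1. C_x = -1/3  [AD ∥ CB ∩ DB ∥ AC]
2. C_y = -19/3  [AD ∥ CB ∩ DB ∥ AC]
   → C = (-1/3, -19/3)
3. F_x = -79/30  [C, B, F are collinear ∩ AF ⟂ CB]
4. F_y = -71/10  [C, B, F are collinear ∩ AF ⟂ CB]
   → F = (-79/30, -71/10)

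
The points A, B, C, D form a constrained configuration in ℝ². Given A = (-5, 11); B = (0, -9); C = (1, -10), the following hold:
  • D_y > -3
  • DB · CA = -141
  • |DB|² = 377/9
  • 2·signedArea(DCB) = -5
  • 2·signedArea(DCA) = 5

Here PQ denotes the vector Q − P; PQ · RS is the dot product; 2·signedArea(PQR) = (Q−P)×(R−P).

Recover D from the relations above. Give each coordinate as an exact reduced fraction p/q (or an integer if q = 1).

1. D_x = -4/3  [2·signedArea(DCA) = 5 ∩ DB · CA = -141]
2. D_y = -8/3  [2·signedArea(DCA) = 5 ∩ DB · CA = -141]
   → D = (-4/3, -8/3)

D = (-4/3, -8/3)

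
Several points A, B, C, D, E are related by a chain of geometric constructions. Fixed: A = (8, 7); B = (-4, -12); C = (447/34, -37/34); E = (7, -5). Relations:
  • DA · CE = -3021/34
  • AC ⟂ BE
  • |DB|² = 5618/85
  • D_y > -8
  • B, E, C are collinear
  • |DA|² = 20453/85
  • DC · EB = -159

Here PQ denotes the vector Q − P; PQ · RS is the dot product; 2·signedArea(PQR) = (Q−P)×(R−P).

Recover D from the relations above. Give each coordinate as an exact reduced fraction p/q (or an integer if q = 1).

D = (243/85, -649/85)

1. D_x = 243/85  [line 11·x + 7·y + 22 = 0 ∩ |DB|² = 5618/85]
2. D_y = -649/85  [line 11·x + 7·y + 22 = 0 ∩ |DB|² = 5618/85]
   → D = (243/85, -649/85)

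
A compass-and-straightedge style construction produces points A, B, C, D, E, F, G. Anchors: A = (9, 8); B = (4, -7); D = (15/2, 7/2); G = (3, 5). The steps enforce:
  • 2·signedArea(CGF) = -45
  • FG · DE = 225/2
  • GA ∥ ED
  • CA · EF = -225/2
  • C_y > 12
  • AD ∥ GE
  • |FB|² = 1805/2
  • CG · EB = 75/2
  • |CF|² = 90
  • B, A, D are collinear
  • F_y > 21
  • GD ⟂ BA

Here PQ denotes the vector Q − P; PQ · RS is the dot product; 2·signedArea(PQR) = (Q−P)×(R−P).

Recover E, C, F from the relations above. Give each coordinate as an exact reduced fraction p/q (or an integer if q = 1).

C = (21/2, 25/2)
E = (3/2, 1/2)
F = (27/2, 43/2)

1. E_x = 3/2  [GA ∥ ED ∩ AD ∥ GE]
2. E_y = 1/2  [GA ∥ ED ∩ AD ∥ GE]
   → E = (3/2, 1/2)
3. F_x = 27/2  [line 6·x + 3·y + -291/2 = 0 ∩ |FB|² = 1805/2]
4. F_y = 43/2  [line 6·x + 3·y + -291/2 = 0 ∩ |FB|² = 1805/2]
   → F = (27/2, 43/2)
5. C_x = 21/2  [CG · EB = 75/2 ∩ 2·signedArea(CGF) = -45]
6. C_y = 25/2  [CG · EB = 75/2 ∩ 2·signedArea(CGF) = -45]
   → C = (21/2, 25/2)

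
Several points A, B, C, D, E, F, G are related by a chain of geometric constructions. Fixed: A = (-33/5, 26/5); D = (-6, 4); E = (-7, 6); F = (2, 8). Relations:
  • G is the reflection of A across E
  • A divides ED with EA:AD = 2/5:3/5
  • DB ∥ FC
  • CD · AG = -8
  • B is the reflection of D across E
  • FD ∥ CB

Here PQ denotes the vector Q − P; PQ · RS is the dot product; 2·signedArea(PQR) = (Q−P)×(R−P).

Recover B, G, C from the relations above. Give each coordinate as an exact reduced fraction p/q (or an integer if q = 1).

1. B_x = -8  [B is the reflection of D across E]
2. B_y = 8  [B is the reflection of D across E]
   → B = (-8, 8)
3. G_x = -37/5  [G is the reflection of A across E]
4. G_y = 34/5  [G is the reflection of A across E]
   → G = (-37/5, 34/5)
5. C_x = 0  [FD ∥ CB ∩ DB ∥ FC]
6. C_y = 12  [FD ∥ CB ∩ DB ∥ FC]
   → C = (0, 12)

B = (-8, 8)
C = (0, 12)
G = (-37/5, 34/5)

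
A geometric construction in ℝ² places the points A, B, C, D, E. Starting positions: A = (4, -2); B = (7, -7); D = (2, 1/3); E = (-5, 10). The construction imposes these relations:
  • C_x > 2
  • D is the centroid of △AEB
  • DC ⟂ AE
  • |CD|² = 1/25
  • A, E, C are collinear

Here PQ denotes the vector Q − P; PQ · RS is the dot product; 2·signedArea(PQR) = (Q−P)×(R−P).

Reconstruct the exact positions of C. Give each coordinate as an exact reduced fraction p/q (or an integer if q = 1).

C = (54/25, 34/75)

1. C_x = 54/25  [A, E, C are collinear ∩ DC ⟂ AE]
2. C_y = 34/75  [A, E, C are collinear ∩ DC ⟂ AE]
   → C = (54/25, 34/75)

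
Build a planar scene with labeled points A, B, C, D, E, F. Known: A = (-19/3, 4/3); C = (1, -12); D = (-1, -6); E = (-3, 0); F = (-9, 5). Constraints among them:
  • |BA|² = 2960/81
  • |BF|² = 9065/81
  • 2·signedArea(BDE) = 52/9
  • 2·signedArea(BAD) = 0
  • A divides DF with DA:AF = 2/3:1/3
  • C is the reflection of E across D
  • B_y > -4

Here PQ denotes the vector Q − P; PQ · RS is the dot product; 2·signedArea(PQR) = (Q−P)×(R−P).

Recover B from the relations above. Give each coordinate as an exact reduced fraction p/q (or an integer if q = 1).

1. B_x = -25/9  [2·signedArea(BAD) = 0 ∩ 2·signedArea(BDE) = 52/9]
2. B_y = -32/9  [2·signedArea(BAD) = 0 ∩ 2·signedArea(BDE) = 52/9]
   → B = (-25/9, -32/9)

B = (-25/9, -32/9)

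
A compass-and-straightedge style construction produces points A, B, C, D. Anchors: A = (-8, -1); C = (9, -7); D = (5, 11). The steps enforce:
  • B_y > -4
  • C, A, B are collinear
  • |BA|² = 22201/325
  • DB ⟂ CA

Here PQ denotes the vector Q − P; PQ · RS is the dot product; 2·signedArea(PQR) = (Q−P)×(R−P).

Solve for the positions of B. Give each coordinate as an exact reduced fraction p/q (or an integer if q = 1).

1. B_x = -67/325  [C, A, B are collinear ∩ DB ⟂ CA]
2. B_y = -1219/325  [C, A, B are collinear ∩ DB ⟂ CA]
   → B = (-67/325, -1219/325)

B = (-67/325, -1219/325)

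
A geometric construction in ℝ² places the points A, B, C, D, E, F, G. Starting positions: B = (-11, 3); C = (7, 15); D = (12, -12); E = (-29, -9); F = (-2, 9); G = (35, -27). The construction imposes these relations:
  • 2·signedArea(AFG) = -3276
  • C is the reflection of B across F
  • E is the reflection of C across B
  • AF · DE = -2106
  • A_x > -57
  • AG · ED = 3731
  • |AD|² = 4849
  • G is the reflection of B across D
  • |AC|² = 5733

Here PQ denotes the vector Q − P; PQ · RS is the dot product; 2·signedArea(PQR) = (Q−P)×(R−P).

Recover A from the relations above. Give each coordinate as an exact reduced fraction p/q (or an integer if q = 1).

A = (-56, -27)

1. A_x = -56  [2·signedArea(AFG) = -3276 ∩ AF · DE = -2106]
2. A_y = -27  [2·signedArea(AFG) = -3276 ∩ AF · DE = -2106]
   → A = (-56, -27)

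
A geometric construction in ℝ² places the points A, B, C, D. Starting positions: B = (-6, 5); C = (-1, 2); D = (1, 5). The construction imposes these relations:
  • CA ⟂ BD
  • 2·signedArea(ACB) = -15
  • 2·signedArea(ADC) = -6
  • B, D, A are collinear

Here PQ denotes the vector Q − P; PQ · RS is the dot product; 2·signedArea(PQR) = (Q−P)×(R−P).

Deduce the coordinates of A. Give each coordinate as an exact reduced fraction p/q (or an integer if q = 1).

1. A_x = -1  [B, D, A are collinear ∩ CA ⟂ BD]
2. A_y = 5  [B, D, A are collinear ∩ CA ⟂ BD]
   → A = (-1, 5)

A = (-1, 5)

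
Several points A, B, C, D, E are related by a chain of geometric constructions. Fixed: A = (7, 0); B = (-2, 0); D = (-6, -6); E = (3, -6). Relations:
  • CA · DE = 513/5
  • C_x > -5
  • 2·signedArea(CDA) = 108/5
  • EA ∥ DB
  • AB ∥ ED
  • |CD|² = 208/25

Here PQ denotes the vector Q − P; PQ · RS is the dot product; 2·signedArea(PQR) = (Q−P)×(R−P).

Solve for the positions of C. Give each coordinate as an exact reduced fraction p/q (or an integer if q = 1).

C = (-22/5, -18/5)

1. C_x = -22/5  [CA · DE = 513/5 ∩ 2·signedArea(CDA) = 108/5]
2. C_y = -18/5  [CA · DE = 513/5 ∩ 2·signedArea(CDA) = 108/5]
   → C = (-22/5, -18/5)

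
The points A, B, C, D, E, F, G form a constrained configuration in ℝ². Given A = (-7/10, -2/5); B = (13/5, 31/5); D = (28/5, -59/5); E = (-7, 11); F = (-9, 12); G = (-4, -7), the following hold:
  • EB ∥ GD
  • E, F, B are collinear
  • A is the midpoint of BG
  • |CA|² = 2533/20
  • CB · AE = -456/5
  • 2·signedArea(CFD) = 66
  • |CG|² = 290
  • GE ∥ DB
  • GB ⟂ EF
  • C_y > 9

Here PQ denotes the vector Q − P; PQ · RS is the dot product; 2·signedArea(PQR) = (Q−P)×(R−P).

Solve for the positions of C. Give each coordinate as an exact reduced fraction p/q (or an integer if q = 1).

1. C_x = -5  [2·signedArea(CFD) = 66 ∩ CB · AE = -456/5]
2. C_y = 10  [2·signedArea(CFD) = 66 ∩ CB · AE = -456/5]
   → C = (-5, 10)

C = (-5, 10)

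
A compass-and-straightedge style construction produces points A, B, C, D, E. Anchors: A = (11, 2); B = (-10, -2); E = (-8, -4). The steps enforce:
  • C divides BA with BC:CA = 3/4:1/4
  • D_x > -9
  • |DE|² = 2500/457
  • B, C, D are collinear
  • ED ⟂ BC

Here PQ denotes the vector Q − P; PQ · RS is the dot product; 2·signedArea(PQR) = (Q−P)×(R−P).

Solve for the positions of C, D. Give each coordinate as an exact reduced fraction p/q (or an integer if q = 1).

C = (23/4, 1)
D = (-3856/457, -778/457)

1. C_x = 23/4  [C divides BA with BC:CA = 3/4:1/4]
2. C_y = 1  [C divides BA with BC:CA = 3/4:1/4]
   → C = (23/4, 1)
3. D_x = -3856/457  [B, C, D are collinear ∩ ED ⟂ BC]
4. D_y = -778/457  [B, C, D are collinear ∩ ED ⟂ BC]
   → D = (-3856/457, -778/457)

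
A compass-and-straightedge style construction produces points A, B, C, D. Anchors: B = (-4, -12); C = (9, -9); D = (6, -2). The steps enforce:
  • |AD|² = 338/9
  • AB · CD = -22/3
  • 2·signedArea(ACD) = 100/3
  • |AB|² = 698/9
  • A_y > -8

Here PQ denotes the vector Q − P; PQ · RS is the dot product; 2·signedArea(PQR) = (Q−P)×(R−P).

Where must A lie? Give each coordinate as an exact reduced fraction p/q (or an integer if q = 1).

A = (11/3, -23/3)

1. A_x = 11/3  [AB · CD = -22/3 ∩ 2·signedArea(ACD) = 100/3]
2. A_y = -23/3  [AB · CD = -22/3 ∩ 2·signedArea(ACD) = 100/3]
   → A = (11/3, -23/3)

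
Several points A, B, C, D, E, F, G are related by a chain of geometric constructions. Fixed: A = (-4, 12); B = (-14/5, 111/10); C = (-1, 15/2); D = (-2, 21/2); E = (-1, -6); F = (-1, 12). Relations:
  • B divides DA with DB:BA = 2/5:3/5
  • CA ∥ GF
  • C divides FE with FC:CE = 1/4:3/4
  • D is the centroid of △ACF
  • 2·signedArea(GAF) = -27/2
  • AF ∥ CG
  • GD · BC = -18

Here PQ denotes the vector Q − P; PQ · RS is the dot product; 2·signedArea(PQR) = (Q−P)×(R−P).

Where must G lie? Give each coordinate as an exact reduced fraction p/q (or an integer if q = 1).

1. G_x = 2  [CA ∥ GF ∩ AF ∥ CG]
2. G_y = 15/2  [CA ∥ GF ∩ AF ∥ CG]
   → G = (2, 15/2)

G = (2, 15/2)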